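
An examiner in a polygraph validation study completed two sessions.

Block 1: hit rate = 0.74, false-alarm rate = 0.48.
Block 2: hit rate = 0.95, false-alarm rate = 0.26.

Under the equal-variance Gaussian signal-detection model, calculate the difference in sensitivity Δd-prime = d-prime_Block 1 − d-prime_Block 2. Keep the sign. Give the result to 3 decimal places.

Δd-prime = -1.595

Block 1: z(0.74) = 0.6433, z(0.48) = -0.0502, d' = 0.6935
Block 2: z(0.95) = 1.6449, z(0.26) = -0.6433, d' = 2.2882
Δd' = d'_Block 1 − d'_Block 2 = 0.6935 − 2.2882 = -1.5947
Block 2 has the higher sensitivity.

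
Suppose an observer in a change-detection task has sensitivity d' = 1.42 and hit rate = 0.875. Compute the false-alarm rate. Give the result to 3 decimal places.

z(hit rate) = z(0.875) = 1.1503
z(FA) = z(H) − d' = 1.1503 − 1.42 = -0.2697
false-alarm rate = Φ(-0.2697) = 0.3937

false-alarm rate = 0.394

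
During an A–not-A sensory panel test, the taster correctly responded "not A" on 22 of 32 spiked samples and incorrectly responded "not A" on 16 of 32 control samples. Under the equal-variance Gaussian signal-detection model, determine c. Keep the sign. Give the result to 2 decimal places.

c = -0.24

H = 22/32 = 0.6875
FA = 16/32 = 0.5000
z(H) = 0.489
z(FA) = 0.000
c = −½·[z(H) + z(FA)] = −0.5 × (0.489 + 0.000) = -0.2445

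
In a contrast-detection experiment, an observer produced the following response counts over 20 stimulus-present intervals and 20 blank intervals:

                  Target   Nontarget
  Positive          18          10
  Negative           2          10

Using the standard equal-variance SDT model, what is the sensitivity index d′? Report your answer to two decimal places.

d′ = 1.28

H = 18/20 = 0.9000
FA = 10/20 = 0.5000
z(0.9000) = 1.2816, z(0.5000) = 0.0000
d' = z(H) − z(FA) = 1.2816 − 0.0000 = 1.2816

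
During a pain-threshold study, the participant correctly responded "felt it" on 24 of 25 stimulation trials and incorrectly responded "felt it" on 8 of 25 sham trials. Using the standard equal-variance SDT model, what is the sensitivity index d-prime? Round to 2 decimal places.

H = 24/25 = 0.9600
FA = 8/25 = 0.3200
Φ⁻¹(H) = Φ⁻¹(0.9600) = 1.7507
Φ⁻¹(FA) = Φ⁻¹(0.3200) = -0.4677
d' = z(H) − z(FA) = 1.7507 − (-0.4677) = 2.2184

d-prime = 2.22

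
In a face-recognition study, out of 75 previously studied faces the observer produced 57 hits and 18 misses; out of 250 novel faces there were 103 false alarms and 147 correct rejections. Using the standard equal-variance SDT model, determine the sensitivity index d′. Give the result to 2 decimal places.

H = 57/75 = 0.7600
FA = 103/250 = 0.4120
z(H) = z(0.7600) = 0.706
z(FA) = z(0.4120) = -0.222
d' = z(H) − z(FA) = 0.706 − (-0.222) = 0.928

d′ = 0.93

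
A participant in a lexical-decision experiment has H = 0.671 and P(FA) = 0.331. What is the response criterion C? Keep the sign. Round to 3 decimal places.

C = -0.003

z(H) = z(0.671) = 0.4427
z(FA) = z(0.331) = -0.4372
c = −½·[z(H) + z(FA)] = −0.5 × (0.4427 + (-0.4372)) = -0.00275
c < 0: the participant has a liberal response bias.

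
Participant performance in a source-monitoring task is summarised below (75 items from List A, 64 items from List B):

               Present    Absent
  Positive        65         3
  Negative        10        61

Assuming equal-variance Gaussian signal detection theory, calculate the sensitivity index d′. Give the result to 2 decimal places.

d′ = 2.79

H = 65/75 = 0.8667
FA = 3/64 = 0.0469
Φ⁻¹(H) = 1.1109
Φ⁻¹(FA) = -1.6757
d' = z(H) − z(FA) = 1.1109 − (-1.6757) = 2.7866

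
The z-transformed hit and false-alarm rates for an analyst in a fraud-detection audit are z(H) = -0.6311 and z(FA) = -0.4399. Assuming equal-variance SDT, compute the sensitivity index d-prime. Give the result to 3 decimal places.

d' = z(H) − z(FA) = -0.6311 − (-0.4399) = -0.1912

d-prime = -0.191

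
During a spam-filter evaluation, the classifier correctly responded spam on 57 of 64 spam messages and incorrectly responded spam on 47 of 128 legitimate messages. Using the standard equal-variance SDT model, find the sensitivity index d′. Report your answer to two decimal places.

H = 57/64 = 0.8906
FA = 47/128 = 0.3672
z(H) = z(0.8906) = 1.2297
z(FA) = z(0.3672) = -0.3393
d' = z(H) − z(FA) = 1.2297 − (-0.3393) = 1.5690

d′ = 1.57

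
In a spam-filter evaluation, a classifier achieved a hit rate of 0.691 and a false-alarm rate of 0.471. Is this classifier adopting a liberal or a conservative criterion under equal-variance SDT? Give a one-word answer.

liberal

z(H) = 0.499, z(FA) = -0.073
c = −½·(z(H) + z(FA)) = -0.213
c < 0 → liberal criterion (biased toward responding “yes”).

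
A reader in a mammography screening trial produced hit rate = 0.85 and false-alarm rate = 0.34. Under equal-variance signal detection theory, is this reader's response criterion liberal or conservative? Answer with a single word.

z(H) = 1.036, z(FA) = -0.412
c = −½·(z(H) + z(FA)) = -0.312
c < 0 → liberal criterion (biased toward responding “yes”).

liberal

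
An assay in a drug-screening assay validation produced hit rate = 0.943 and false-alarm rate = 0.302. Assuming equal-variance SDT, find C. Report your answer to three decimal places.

Φ⁻¹(H) = Φ⁻¹(0.943) = 1.5805
Φ⁻¹(FA) = Φ⁻¹(0.302) = -0.5187
c = −½·[z(H) + z(FA)] = −0.5 × (1.5805 + (-0.5187)) = -0.5309
c < 0: the assay has a liberal response bias.

C = -0.531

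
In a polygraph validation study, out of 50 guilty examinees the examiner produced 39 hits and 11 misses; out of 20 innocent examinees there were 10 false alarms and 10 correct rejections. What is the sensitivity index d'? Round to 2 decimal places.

d' = 0.77

H = 39/50 = 0.7800
FA = 10/20 = 0.5000
z(H) = 0.772
z(FA) = 0.000
d' = z(H) − z(FA) = 0.772 − 0.000 = 0.772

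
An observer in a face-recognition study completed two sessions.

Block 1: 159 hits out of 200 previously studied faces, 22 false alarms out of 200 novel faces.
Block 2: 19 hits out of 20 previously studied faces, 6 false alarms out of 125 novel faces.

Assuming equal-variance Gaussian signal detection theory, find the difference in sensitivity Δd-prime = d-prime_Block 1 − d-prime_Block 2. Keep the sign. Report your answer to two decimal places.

Δd-prime = -1.26

Block 1: z(0.7950) = 0.824, z(0.1100) = -1.227, d' = 2.051
Block 2: z(0.9500) = 1.645, z(0.0480) = -1.665, d' = 3.310
Δd' = d'_Block 1 − d'_Block 2 = 2.051 − 3.310 = -1.259
Block 2 has the higher sensitivity.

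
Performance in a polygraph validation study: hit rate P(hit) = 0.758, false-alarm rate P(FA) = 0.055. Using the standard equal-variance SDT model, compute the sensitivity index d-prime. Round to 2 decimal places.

d-prime = 2.30

z(0.758) = 0.6999, z(0.055) = -1.5982
d' = z(H) − z(FA) = 0.6999 − (-1.5982) = 2.2981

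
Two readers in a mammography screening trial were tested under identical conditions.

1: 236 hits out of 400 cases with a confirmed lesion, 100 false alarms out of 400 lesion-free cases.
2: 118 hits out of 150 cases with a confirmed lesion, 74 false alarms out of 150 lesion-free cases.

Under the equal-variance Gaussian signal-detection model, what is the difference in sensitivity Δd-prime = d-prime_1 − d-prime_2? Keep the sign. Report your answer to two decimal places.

Δd-prime = 0.09

1: z(0.5900) = 0.228, z(0.2500) = -0.674, d' = 0.902
2: z(0.7867) = 0.795, z(0.4933) = -0.017, d' = 0.812
Δd' = d'_1 − d'_2 = 0.902 − 0.812 = 0.090
1 has the higher sensitivity.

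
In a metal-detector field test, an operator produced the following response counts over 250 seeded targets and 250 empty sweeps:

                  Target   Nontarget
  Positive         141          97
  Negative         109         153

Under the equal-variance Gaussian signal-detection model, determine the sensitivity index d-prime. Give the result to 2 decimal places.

d-prime = 0.45

H = 141/250 = 0.5640
FA = 97/250 = 0.3880
Φ⁻¹(0.5640) = 0.1611, Φ⁻¹(0.3880) = -0.2845
d' = z(H) − z(FA) = 0.1611 − (-0.2845) = 0.4456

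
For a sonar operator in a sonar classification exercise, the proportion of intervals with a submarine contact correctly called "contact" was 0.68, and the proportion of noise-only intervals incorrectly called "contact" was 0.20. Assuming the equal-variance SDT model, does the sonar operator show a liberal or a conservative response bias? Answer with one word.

z(H) = 0.468, z(FA) = -0.842
c = −½·(z(H) + z(FA)) = 0.187
c > 0 → conservative criterion (biased toward responding “no”).

conservative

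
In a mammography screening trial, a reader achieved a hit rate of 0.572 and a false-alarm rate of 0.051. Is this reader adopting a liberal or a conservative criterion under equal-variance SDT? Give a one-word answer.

z(H) = 0.181, z(FA) = -1.635
c = −½·(z(H) + z(FA)) = 0.727
c > 0 → conservative criterion (biased toward responding “no”).

conservative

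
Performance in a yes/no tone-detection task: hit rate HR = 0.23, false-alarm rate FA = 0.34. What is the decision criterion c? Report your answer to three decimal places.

z(H) = -0.7388
z(FA) = -0.4125
c = −½·[z(H) + z(FA)] = −0.5 × (-0.7388 + (-0.4125)) = 0.57565

c = 0.576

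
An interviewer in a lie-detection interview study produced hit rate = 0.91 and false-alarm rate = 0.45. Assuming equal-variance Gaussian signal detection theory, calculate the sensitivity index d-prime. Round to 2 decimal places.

d-prime = 1.47

z(H) = z(0.91) = 1.341
z(FA) = z(0.45) = -0.126
d' = z(H) − z(FA) = 1.341 − (-0.126) = 1.467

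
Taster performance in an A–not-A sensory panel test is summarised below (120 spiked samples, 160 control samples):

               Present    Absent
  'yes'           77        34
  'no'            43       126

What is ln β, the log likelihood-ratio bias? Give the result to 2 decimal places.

H = 77/120 = 0.6417
FA = 34/160 = 0.2125
z(H) = z(0.6417) = 0.363
z(FA) = z(0.2125) = -0.798
ln β = −½·[z(H)² − z(FA)²] = −0.5 × (0.132 − 0.637) = 0.2525

ln β = 0.25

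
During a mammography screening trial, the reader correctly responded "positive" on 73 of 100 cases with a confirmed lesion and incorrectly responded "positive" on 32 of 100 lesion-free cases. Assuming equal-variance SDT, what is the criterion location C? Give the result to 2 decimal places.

C = -0.07

H = 73/100 = 0.7300
FA = 32/100 = 0.3200
z(H) = 0.613
z(FA) = -0.468
c = −½·[z(H) + z(FA)] = −0.5 × (0.613 + (-0.468)) = -0.0725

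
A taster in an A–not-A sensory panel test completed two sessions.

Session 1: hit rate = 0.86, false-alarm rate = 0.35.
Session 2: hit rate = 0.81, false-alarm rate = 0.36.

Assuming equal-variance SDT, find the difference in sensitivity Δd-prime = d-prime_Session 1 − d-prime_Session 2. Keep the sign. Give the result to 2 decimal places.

Δd-prime = 0.23

Session 1: z(0.86) = 1.080, z(0.35) = -0.385, d' = 1.465
Session 2: z(0.81) = 0.878, z(0.36) = -0.358, d' = 1.236
Δd' = d'_Session 1 − d'_Session 2 = 1.465 − 1.236 = 0.229
Session 1 has the higher sensitivity.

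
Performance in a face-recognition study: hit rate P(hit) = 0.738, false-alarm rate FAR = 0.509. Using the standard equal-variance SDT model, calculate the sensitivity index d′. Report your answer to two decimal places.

z(H) = z(0.738) = 0.6372
z(FA) = z(0.509) = 0.0226
d' = z(H) − z(FA) = 0.6372 − 0.0226 = 0.6146

d′ = 0.61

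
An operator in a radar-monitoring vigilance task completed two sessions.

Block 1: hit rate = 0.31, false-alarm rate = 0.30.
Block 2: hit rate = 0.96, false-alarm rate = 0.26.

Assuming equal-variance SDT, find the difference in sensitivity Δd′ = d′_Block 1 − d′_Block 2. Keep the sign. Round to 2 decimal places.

Block 1: z(0.31) = -0.496, z(0.30) = -0.524, d' = 0.028
Block 2: z(0.96) = 1.751, z(0.26) = -0.643, d' = 2.394
Δd' = d'_Block 1 − d'_Block 2 = 0.028 − 2.394 = -2.366
Block 2 has the higher sensitivity.

Δd′ = -2.37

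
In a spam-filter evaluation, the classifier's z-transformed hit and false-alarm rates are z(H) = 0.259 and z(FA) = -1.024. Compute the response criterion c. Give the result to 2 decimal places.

c = −½·[z(H) + z(FA)] = −½·(0.259 + (-1.024)) = 0.3825

c = 0.38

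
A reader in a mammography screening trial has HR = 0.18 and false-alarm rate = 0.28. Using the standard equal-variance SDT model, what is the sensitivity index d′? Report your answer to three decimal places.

Φ⁻¹(H) = -0.9154
Φ⁻¹(FA) = -0.5828
d' = z(H) − z(FA) = -0.9154 − (-0.5828) = -0.3326

d′ = -0.333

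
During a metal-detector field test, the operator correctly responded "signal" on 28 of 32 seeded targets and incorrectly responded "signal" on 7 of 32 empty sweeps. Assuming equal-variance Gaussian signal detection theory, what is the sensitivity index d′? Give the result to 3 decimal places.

H = 28/32 = 0.8750
FA = 7/32 = 0.2188
Φ⁻¹(H) = Φ⁻¹(0.8750) = 1.1503
Φ⁻¹(FA) = Φ⁻¹(0.2188) = -0.7763
d' = z(H) − z(FA) = 1.1503 − (-0.7763) = 1.9266

d′ = 1.927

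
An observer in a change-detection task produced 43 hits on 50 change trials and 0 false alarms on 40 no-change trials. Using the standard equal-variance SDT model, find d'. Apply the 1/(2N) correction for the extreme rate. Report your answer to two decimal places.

d' = 3.32

The false-alarm rate is 0/40 = 0, so apply the 1/(2N) correction: FA → 1/(2·40) = 0.01250.
z(H) = z(0.86000) = 1.080
z(FA) = z(0.01250) = -2.241
d' = 1.080 − (-2.241) = 3.321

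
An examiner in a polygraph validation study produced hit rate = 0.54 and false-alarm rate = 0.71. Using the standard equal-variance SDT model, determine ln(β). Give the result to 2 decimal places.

z(0.54) = 0.100, z(0.71) = 0.553
ln β = −½·[z(H)² − z(FA)²] = −0.5 × (0.010 − 0.306) = 0.148

ln β = 0.15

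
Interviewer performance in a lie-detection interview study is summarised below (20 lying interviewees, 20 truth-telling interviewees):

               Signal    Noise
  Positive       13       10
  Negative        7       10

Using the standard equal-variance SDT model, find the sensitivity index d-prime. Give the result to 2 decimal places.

d-prime = 0.39

H = 13/20 = 0.6500
FA = 10/20 = 0.5000
z(H) = 0.385
z(FA) = 0.000
d' = z(H) − z(FA) = 0.385 − 0.000 = 0.385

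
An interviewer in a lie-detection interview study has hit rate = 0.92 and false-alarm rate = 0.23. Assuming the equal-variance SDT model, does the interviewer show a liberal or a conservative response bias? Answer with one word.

liberal

z(H) = 1.405, z(FA) = -0.739
c = −½·(z(H) + z(FA)) = -0.333
c < 0 → liberal criterion (biased toward responding “yes”).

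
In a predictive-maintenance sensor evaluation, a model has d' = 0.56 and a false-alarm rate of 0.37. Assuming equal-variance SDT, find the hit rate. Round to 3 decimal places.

hit rate = 0.590

z(false-alarm rate) = z(0.37) = -0.3319
z(H) = z(FA) + d' = -0.3319 + 0.56 = 0.2281
hit rate = Φ(0.2281) = 0.5902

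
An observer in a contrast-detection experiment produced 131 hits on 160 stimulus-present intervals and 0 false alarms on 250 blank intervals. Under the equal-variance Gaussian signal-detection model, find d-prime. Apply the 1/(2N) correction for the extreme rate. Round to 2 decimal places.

d-prime = 3.79

The false-alarm rate is 0/250 = 0, so apply the 1/(2N) correction: FA → 1/(2·250) = 0.00200.
z(H) = z(0.81875) = 0.911
z(FA) = z(0.00200) = -2.878
d' = 0.911 − (-2.878) = 3.789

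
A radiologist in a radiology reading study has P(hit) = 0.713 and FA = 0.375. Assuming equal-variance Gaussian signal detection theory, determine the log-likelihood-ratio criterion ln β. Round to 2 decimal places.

ln β = -0.11

z(H) = 0.562
z(FA) = -0.319
ln β = −½·[z(H)² − z(FA)²] = −0.5 × (0.316 − 0.102) = -0.107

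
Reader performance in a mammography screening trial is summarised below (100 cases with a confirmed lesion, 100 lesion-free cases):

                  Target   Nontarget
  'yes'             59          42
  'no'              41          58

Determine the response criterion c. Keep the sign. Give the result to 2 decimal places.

H = 59/100 = 0.5900
FA = 42/100 = 0.4200
z(H) = z(0.5900) = 0.2275
z(FA) = z(0.4200) = -0.2019
c = −½·[z(H) + z(FA)] = −0.5 × (0.2275 + (-0.2019)) = -0.0128
c < 0: the reader has a liberal response bias.

c = -0.01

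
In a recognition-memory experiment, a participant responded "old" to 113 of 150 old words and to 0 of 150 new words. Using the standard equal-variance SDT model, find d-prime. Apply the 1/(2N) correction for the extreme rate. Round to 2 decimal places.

The false-alarm rate is 0/150 = 0, so apply the 1/(2N) correction: FA → 1/(2·150) = 0.00333.
z(H) = z(0.75333) = 0.685
z(FA) = z(0.00333) = -2.713
d' = 0.685 − (-2.713) = 3.398

d-prime = 3.40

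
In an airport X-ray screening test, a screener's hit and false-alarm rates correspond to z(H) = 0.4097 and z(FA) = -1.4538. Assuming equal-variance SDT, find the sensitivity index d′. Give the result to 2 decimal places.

d′ = 1.86

d' = z(H) − z(FA) = 0.4097 − (-1.4538) = 1.8635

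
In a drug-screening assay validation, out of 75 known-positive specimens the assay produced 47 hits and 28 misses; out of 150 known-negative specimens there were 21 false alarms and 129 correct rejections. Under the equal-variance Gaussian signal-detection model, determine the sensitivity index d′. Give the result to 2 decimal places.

d′ = 1.40

H = 47/75 = 0.6267
FA = 21/150 = 0.1400
z(H) = 0.3231
z(FA) = -1.0803
d' = z(H) − z(FA) = 0.3231 − (-1.0803) = 1.4034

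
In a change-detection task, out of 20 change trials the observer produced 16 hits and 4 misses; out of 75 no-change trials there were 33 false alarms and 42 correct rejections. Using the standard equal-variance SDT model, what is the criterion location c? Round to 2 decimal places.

c = -0.35

H = 16/20 = 0.8000
FA = 33/75 = 0.4400
Φ⁻¹(0.8000) = 0.8416, Φ⁻¹(0.4400) = -0.1510
c = −½·[z(H) + z(FA)] = −0.5 × (0.8416 + (-0.1510)) = -0.3453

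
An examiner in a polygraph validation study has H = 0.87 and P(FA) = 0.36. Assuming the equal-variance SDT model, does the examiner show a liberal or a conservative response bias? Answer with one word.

liberal

z(H) = 1.126, z(FA) = -0.358
c = −½·(z(H) + z(FA)) = -0.384
c < 0 → liberal criterion (biased toward responding “yes”).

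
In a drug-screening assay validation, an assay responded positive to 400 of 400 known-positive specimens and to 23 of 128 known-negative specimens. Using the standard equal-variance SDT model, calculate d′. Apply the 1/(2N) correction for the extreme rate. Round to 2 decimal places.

d′ = 3.94

The hit rate is 400/400 = 1, so apply the 1/(2N) correction: H → 1 − 1/(2·400) = 0.99875.
z(H) = z(0.99875) = 3.023
z(FA) = z(0.17969) = -0.917
d' = 3.023 − (-0.917) = 3.940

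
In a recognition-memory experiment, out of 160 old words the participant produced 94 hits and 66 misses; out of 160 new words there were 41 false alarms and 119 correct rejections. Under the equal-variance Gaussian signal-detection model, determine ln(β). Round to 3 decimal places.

H = 94/160 = 0.5875
FA = 41/160 = 0.2562
Φ⁻¹(H) = Φ⁻¹(0.5875) = 0.2211
Φ⁻¹(FA) = Φ⁻¹(0.2562) = -0.6551
ln β = −½·[z(H)² − z(FA)²] = −0.5 × (0.0489 − 0.4292) = 0.19015

ln β = 0.190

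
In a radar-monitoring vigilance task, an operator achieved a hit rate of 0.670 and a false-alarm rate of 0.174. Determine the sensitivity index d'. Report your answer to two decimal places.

Φ⁻¹(H) = 0.440
Φ⁻¹(FA) = -0.938
d' = z(H) − z(FA) = 0.440 − (-0.938) = 1.378

d' = 1.38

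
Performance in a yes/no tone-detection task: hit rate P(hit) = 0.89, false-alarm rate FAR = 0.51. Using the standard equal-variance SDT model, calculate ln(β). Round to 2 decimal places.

z(H) = z(0.89) = 1.227
z(FA) = z(0.51) = 0.025
ln β = −½·[z(H)² − z(FA)²] = −0.5 × (1.506 − 0.001) = -0.7525

ln β = -0.75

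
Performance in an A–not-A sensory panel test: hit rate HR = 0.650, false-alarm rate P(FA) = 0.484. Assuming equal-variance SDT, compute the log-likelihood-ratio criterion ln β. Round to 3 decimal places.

z(H) = 0.3853
z(FA) = -0.0401
ln β = −½·[z(H)² − z(FA)²] = −0.5 × (0.1485 − 0.0016) = -0.07345

ln β = -0.073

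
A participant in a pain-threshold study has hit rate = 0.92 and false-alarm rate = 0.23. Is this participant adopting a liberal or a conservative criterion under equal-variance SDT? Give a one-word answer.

z(H) = 1.405, z(FA) = -0.739
c = −½·(z(H) + z(FA)) = -0.333
c < 0 → liberal criterion (biased toward responding “yes”).

liberal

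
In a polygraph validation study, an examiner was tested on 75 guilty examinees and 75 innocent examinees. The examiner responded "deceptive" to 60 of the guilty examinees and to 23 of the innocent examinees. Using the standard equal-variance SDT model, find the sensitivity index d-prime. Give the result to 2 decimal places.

H = 60/75 = 0.8000
FA = 23/75 = 0.3067
z(H) = 0.8416
z(FA) = -0.5052
d' = z(H) − z(FA) = 0.8416 − (-0.5052) = 1.3468

d-prime = 1.35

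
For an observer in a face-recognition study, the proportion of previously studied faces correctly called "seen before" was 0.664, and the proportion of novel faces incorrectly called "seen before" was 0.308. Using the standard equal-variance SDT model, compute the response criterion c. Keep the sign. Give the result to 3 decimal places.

c = 0.039

z(H) = 0.4234
z(FA) = -0.5015
c = −½·[z(H) + z(FA)] = −0.5 × (0.4234 + (-0.5015)) = 0.03905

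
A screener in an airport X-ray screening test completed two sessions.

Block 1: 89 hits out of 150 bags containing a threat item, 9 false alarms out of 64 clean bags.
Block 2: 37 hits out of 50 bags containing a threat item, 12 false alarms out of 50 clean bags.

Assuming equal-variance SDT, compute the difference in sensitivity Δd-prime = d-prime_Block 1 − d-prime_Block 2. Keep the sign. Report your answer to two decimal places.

Block 1: z(0.5933) = 0.236, z(0.1406) = -1.078, d' = 1.314
Block 2: z(0.7400) = 0.643, z(0.2400) = -0.706, d' = 1.349
Δd' = d'_Block 1 − d'_Block 2 = 1.314 − 1.349 = -0.035
Block 2 has the higher sensitivity.

Δd-prime = -0.04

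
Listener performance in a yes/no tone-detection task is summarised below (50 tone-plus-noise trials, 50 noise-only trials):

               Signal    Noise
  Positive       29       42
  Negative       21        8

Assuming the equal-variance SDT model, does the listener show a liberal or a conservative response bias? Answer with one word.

z(H) = 0.202, z(FA) = 0.994
c = −½·(z(H) + z(FA)) = -0.598
c < 0 → liberal criterion (biased toward responding “yes”).

liberal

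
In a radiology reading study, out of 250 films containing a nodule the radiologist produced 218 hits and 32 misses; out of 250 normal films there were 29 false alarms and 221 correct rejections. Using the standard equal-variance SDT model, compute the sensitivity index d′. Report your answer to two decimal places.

H = 218/250 = 0.8720
FA = 29/250 = 0.1160
z(H) = 1.1359
z(FA) = -1.1952
d' = z(H) − z(FA) = 1.1359 − (-1.1952) = 2.3311

d′ = 2.33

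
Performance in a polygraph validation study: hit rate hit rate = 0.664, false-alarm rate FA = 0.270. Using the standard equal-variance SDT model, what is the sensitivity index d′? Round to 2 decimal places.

Φ⁻¹(H) = Φ⁻¹(0.664) = 0.423
Φ⁻¹(FA) = Φ⁻¹(0.270) = -0.613
d' = z(H) − z(FA) = 0.423 − (-0.613) = 1.036

d′ = 1.04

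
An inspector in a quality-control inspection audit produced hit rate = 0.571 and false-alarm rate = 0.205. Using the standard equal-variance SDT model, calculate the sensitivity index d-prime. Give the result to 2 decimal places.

z(H) = z(0.571) = 0.179
z(FA) = z(0.205) = -0.824
d' = z(H) − z(FA) = 0.179 − (-0.824) = 1.003

d-prime = 1.00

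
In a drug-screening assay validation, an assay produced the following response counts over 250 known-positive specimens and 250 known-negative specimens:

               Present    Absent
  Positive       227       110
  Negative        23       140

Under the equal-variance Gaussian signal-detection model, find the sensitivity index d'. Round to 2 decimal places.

H = 227/250 = 0.9080
FA = 110/250 = 0.4400
z(0.9080) = 1.3285, z(0.4400) = -0.1510
d' = z(H) − z(FA) = 1.3285 − (-0.1510) = 1.4795

d' = 1.48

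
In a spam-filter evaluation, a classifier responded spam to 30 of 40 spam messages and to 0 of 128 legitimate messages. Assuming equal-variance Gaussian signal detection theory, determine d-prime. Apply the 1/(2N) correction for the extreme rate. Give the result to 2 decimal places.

d-prime = 3.33

The false-alarm rate is 0/128 = 0, so apply the 1/(2N) correction: FA → 1/(2·128) = 0.00391.
z(H) = z(0.75000) = 0.674
z(FA) = z(0.00391) = -2.660
d' = 0.674 − (-2.660) = 3.334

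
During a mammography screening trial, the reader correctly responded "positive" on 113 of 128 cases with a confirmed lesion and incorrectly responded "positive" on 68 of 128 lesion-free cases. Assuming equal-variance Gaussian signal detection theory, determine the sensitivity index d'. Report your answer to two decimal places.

H = 113/128 = 0.8828
FA = 68/128 = 0.5312
z(H) = z(0.8828) = 1.189
z(FA) = z(0.5312) = 0.078
d' = z(H) − z(FA) = 1.189 − 0.078 = 1.111

d' = 1.11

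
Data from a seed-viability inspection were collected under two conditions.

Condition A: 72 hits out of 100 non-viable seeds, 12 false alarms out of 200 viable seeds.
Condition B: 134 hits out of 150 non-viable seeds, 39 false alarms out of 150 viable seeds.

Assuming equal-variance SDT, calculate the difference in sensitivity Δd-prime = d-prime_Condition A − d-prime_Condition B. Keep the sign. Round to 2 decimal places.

Condition A: z(0.7200) = 0.583, z(0.0600) = -1.555, d' = 2.138
Condition B: z(0.8933) = 1.244, z(0.2600) = -0.643, d' = 1.887
Δd' = d'_Condition A − d'_Condition B = 2.138 − 1.887 = 0.251
Condition A has the higher sensitivity.

Δd-prime = 0.25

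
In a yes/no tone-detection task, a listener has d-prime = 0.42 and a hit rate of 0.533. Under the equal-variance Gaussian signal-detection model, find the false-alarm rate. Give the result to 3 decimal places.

false-alarm rate = 0.368

z(hit rate) = z(0.533) = 0.0828
z(FA) = z(H) − d' = 0.0828 − 0.42 = -0.3372
false-alarm rate = Φ(-0.3372) = 0.3680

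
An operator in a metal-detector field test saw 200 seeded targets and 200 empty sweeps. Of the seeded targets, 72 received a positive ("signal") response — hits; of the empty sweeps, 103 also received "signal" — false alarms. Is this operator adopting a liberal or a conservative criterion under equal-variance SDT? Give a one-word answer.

conservative

z(H) = -0.358, z(FA) = 0.038
c = −½·(z(H) + z(FA)) = 0.160
c > 0 → conservative criterion (biased toward responding “no”).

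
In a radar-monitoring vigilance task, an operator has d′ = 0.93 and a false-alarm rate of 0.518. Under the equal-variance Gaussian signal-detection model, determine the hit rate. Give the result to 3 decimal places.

hit rate = 0.835

z(false-alarm rate) = z(0.518) = 0.0451
z(H) = z(FA) + d' = 0.0451 + 0.93 = 0.9751
hit rate = Φ(0.9751) = 0.8352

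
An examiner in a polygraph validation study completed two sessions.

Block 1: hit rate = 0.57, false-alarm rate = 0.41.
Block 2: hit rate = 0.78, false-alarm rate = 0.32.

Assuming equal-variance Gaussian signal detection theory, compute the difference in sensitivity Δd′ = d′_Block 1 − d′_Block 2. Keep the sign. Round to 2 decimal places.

Block 1: z(0.57) = 0.176, z(0.41) = -0.228, d' = 0.404
Block 2: z(0.78) = 0.772, z(0.32) = -0.468, d' = 1.240
Δd' = d'_Block 1 − d'_Block 2 = 0.404 − 1.240 = -0.836
Block 2 has the higher sensitivity.

Δd′ = -0.84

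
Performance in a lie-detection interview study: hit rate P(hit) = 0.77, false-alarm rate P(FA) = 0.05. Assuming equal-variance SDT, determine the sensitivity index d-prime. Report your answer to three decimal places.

Φ⁻¹(H) = Φ⁻¹(0.77) = 0.7388
Φ⁻¹(FA) = Φ⁻¹(0.05) = -1.6449
d' = z(H) − z(FA) = 0.7388 − (-1.6449) = 2.3837

d-prime = 2.384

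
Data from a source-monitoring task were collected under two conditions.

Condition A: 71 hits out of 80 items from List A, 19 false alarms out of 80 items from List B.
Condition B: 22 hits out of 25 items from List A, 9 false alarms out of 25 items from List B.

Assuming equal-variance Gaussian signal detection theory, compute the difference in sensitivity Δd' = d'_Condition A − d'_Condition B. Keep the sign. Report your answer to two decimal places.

Condition A: z(0.8875) = 1.213, z(0.2375) = -0.714, d' = 1.927
Condition B: z(0.8800) = 1.175, z(0.3600) = -0.358, d' = 1.533
Δd' = d'_Condition A − d'_Condition B = 1.927 − 1.533 = 0.394
Condition A has the higher sensitivity.

Δd' = 0.39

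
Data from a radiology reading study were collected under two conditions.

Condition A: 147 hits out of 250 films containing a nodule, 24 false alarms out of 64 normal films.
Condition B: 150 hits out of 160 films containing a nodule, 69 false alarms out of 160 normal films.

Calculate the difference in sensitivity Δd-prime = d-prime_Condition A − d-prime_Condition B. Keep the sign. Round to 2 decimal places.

Δd-prime = -1.17

Condition A: z(0.5880) = 0.222, z(0.3750) = -0.319, d' = 0.541
Condition B: z(0.9375) = 1.534, z(0.4313) = -0.173, d' = 1.707
Δd' = d'_Condition A − d'_Condition B = 0.541 − 1.707 = -1.166
Condition B has the higher sensitivity.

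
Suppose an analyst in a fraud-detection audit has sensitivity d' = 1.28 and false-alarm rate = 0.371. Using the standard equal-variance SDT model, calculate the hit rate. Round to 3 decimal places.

z(false-alarm rate) = z(0.371) = -0.3292
z(H) = z(FA) + d' = -0.3292 + 1.28 = 0.9508
hit rate = Φ(0.9508) = 0.8291

hit rate = 0.829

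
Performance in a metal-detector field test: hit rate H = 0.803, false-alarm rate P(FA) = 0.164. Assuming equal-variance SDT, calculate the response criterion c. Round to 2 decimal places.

c = 0.06

z(H) = z(0.803) = 0.8524
z(FA) = z(0.164) = -0.9782
c = −½·[z(H) + z(FA)] = −0.5 × (0.8524 + (-0.9782)) = 0.0629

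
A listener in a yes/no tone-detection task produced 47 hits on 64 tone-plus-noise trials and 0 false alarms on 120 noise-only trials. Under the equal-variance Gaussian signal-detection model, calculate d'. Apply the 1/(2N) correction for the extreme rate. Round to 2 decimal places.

d' = 3.26

The false-alarm rate is 0/120 = 0, so apply the 1/(2N) correction: FA → 1/(2·120) = 0.00417.
z(H) = z(0.73438) = 0.626
z(FA) = z(0.00417) = -2.638
d' = 0.626 − (-2.638) = 3.264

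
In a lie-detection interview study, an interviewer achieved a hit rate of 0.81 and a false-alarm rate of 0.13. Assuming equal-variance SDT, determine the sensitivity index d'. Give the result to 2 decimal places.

Φ⁻¹(H) = 0.878
Φ⁻¹(FA) = -1.126
d' = z(H) − z(FA) = 0.878 − (-1.126) = 2.004

d' = 2.00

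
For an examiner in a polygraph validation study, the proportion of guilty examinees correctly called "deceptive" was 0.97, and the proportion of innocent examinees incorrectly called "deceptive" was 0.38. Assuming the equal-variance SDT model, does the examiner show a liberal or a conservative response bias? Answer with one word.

z(H) = 1.881, z(FA) = -0.305
c = −½·(z(H) + z(FA)) = -0.788
c < 0 → liberal criterion (biased toward responding “yes”).

liberal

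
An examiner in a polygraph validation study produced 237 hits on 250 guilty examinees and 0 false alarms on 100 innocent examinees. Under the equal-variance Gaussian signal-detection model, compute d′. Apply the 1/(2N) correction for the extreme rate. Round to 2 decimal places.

The false-alarm rate is 0/100 = 0, so apply the 1/(2N) correction: FA → 1/(2·100) = 0.00500.
z(H) = z(0.94800) = 1.626
z(FA) = z(0.00500) = -2.576
d' = 1.626 − (-2.576) = 4.202

d′ = 4.20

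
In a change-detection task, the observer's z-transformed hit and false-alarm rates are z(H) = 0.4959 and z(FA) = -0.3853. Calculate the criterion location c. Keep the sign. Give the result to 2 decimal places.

c = −½·[z(H) + z(FA)] = −½·(0.4959 + (-0.3853)) = -0.0553
c < 0: the observer has a liberal response bias.

c = -0.06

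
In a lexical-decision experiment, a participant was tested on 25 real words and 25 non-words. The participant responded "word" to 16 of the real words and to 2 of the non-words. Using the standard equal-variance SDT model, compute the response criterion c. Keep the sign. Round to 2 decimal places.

c = 0.52

H = 16/25 = 0.6400
FA = 2/25 = 0.0800
Φ⁻¹(0.6400) = 0.3585, Φ⁻¹(0.0800) = -1.4051
c = −½·[z(H) + z(FA)] = −0.5 × (0.3585 + (-1.4051)) = 0.5233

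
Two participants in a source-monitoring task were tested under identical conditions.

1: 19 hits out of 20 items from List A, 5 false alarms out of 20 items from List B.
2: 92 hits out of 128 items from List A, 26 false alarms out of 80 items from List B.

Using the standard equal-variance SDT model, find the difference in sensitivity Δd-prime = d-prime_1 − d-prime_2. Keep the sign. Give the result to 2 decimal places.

1: z(0.9500) = 1.645, z(0.2500) = -0.674, d' = 2.319
2: z(0.7188) = 0.579, z(0.3250) = -0.454, d' = 1.033
Δd' = d'_1 − d'_2 = 2.319 − 1.033 = 1.286
1 has the higher sensitivity.

Δd-prime = 1.29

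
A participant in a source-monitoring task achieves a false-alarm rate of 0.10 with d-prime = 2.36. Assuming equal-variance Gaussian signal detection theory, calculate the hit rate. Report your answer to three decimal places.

hit rate = 0.860

z(false-alarm rate) = z(0.10) = -1.2816
z(H) = z(FA) + d' = -1.2816 + 2.36 = 1.0784
hit rate = Φ(1.0784) = 0.8596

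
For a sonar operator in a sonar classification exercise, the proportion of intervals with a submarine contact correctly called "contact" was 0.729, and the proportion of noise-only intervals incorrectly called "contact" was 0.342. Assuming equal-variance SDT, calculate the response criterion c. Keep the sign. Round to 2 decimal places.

z(H) = z(0.729) = 0.6098
z(FA) = z(0.342) = -0.4070
c = −½·[z(H) + z(FA)] = −0.5 × (0.6098 + (-0.4070)) = -0.1014

c = -0.10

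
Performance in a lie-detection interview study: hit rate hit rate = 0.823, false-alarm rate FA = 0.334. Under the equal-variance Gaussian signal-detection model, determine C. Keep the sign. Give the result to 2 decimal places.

C = -0.25

Φ⁻¹(0.823) = 0.9269, Φ⁻¹(0.334) = -0.4289
c = −½·[z(H) + z(FA)] = −0.5 × (0.9269 + (-0.4289)) = -0.2490
c < 0: the interviewer has a liberal response bias.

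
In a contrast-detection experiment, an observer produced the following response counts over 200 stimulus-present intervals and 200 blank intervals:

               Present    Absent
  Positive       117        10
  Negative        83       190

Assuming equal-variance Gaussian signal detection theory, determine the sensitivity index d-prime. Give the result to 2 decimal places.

H = 117/200 = 0.5850
FA = 10/200 = 0.0500
Φ⁻¹(H) = 0.2147
Φ⁻¹(FA) = -1.6449
d' = z(H) − z(FA) = 0.2147 − (-1.6449) = 1.8596

d-prime = 1.86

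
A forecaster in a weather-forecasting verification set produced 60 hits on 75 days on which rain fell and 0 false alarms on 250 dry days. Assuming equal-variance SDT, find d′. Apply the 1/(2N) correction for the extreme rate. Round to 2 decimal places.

d′ = 3.72

The false-alarm rate is 0/250 = 0, so apply the 1/(2N) correction: FA → 1/(2·250) = 0.00200.
z(H) = z(0.80000) = 0.842
z(FA) = z(0.00200) = -2.878
d' = 0.842 − (-2.878) = 3.720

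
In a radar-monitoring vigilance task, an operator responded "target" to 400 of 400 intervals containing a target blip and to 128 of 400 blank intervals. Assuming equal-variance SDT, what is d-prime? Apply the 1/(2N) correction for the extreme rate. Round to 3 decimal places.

d-prime = 3.491

The hit rate is 400/400 = 1, so apply the 1/(2N) correction: H → 1 − 1/(2·400) = 0.99875.
z(H) = z(0.99875) = 3.0233
z(FA) = z(0.32000) = -0.4677
d' = 3.0233 − (-0.4677) = 3.4910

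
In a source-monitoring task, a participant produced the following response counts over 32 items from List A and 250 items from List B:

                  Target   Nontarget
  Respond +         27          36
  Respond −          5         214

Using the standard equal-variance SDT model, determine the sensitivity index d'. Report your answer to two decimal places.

H = 27/32 = 0.8438
FA = 36/250 = 0.1440
z(H) = z(0.8438) = 1.010
z(FA) = z(0.1440) = -1.063
d' = z(H) − z(FA) = 1.010 − (-1.063) = 2.073

d' = 2.07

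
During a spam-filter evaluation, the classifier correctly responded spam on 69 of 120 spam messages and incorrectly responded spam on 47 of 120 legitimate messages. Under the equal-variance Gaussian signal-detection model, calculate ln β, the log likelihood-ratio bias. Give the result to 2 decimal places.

ln β = 0.02

H = 69/120 = 0.5750
FA = 47/120 = 0.3917
z(H) = z(0.5750) = 0.189
z(FA) = z(0.3917) = -0.275
ln β = −½·[z(H)² − z(FA)²] = −0.5 × (0.036 − 0.076) = 0.020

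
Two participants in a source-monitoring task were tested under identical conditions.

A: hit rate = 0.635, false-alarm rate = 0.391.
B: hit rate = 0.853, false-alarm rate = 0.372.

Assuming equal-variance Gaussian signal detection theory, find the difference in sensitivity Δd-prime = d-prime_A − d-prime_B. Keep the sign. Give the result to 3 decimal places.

A: z(0.635) = 0.3451, z(0.391) = -0.2767, d' = 0.6218
B: z(0.853) = 1.0494, z(0.372) = -0.3266, d' = 1.3760
Δd' = d'_A − d'_B = 0.6218 − 1.3760 = -0.7542
B has the higher sensitivity.

Δd-prime = -0.754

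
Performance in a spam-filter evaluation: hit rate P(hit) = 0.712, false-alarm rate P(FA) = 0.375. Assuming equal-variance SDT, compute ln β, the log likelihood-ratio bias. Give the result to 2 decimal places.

z(0.712) = 0.559, z(0.375) = -0.319
ln β = −½·[z(H)² − z(FA)²] = −0.5 × (0.312 − 0.102) = -0.105

ln β = -0.11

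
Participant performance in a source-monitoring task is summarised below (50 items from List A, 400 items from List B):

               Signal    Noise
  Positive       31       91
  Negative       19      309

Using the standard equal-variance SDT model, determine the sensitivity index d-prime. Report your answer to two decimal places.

H = 31/50 = 0.6200
FA = 91/400 = 0.2275
Φ⁻¹(H) = 0.3055
Φ⁻¹(FA) = -0.7471
d' = z(H) − z(FA) = 0.3055 − (-0.7471) = 1.0526

d-prime = 1.05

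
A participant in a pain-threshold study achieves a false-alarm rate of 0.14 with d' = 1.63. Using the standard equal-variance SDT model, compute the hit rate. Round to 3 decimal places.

hit rate = 0.709

z(false-alarm rate) = z(0.14) = -1.0803
z(H) = z(FA) + d' = -1.0803 + 1.63 = 0.5497
hit rate = Φ(0.5497) = 0.7087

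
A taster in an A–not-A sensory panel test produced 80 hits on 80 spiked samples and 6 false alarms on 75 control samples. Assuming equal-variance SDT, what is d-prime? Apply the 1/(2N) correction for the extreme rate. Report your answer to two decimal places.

The hit rate is 80/80 = 1, so apply the 1/(2N) correction: H → 1 − 1/(2·80) = 0.99375.
z(H) = z(0.99375) = 2.498
z(FA) = z(0.08000) = -1.405
d' = 2.498 − (-1.405) = 3.903

d-prime = 3.90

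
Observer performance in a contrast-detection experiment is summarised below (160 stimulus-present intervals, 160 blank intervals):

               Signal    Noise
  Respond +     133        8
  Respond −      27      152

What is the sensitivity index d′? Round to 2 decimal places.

d′ = 2.60

H = 133/160 = 0.8313
FA = 8/160 = 0.0500
z(H) = 0.9593
z(FA) = -1.6449
d' = z(H) − z(FA) = 0.9593 − (-1.6449) = 2.6042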